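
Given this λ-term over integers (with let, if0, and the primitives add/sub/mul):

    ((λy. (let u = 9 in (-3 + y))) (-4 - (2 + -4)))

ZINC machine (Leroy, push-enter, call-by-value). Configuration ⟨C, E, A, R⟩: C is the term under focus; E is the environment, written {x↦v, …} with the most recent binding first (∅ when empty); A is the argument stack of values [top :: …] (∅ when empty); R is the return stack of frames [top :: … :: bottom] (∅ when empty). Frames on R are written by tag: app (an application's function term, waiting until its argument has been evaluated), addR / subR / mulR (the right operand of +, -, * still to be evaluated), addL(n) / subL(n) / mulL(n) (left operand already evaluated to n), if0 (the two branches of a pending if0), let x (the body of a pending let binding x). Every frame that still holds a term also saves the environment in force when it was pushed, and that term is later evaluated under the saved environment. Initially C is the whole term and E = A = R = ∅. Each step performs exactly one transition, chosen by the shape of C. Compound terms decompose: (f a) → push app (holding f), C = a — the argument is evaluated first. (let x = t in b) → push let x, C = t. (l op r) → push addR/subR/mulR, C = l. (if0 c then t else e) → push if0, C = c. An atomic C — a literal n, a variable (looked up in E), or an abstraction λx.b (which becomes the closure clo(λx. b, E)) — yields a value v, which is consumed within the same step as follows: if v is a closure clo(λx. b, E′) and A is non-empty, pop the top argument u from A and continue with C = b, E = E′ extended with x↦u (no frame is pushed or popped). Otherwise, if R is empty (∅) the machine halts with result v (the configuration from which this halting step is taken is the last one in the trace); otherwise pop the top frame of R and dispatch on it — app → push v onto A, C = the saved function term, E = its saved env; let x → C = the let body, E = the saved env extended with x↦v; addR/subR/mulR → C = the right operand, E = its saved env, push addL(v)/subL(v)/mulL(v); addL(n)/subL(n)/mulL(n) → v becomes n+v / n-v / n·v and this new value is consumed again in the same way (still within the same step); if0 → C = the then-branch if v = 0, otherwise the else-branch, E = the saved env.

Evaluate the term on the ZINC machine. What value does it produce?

t=0: <C=((λy. (let u = 9 in (-3 + y))) (-4 - (2 + -4))), E=∅, A=∅, R=∅>
t=1: <C=(-4 - (2 + -4)), E=∅, A=∅, R=[app]>
t=2: <C=-4, E=∅, A=∅, R=[subR :: app]>
t=3: <C=(2 + -4), E=∅, A=∅, R=[subL(-4) :: app]>
t=4: <C=2, E=∅, A=∅, R=[addR :: subL(-4) :: app]>
t=5: <C=-4, E=∅, A=∅, R=[addL(2) :: subL(-4) :: app]>
t=6: <C=(λy. (let u = 9 in (-3 + y))), E=∅, A=[-2], R=∅>
t=7: <C=(let u = 9 in (-3 + y)), E={y↦-2}, A=∅, R=∅>
t=8: <C=9, E={y↦-2}, A=∅, R=[let u]>
t=9: <C=(-3 + y), E={u↦9, y↦-2}, A=∅, R=∅>
t=10: <C=-3, E={u↦9, y↦-2}, A=∅, R=[addR]>
t=11: <C=y, E={u↦9, y↦-2}, A=∅, R=[addL(-3)]>
→ final value -5

Answer: -5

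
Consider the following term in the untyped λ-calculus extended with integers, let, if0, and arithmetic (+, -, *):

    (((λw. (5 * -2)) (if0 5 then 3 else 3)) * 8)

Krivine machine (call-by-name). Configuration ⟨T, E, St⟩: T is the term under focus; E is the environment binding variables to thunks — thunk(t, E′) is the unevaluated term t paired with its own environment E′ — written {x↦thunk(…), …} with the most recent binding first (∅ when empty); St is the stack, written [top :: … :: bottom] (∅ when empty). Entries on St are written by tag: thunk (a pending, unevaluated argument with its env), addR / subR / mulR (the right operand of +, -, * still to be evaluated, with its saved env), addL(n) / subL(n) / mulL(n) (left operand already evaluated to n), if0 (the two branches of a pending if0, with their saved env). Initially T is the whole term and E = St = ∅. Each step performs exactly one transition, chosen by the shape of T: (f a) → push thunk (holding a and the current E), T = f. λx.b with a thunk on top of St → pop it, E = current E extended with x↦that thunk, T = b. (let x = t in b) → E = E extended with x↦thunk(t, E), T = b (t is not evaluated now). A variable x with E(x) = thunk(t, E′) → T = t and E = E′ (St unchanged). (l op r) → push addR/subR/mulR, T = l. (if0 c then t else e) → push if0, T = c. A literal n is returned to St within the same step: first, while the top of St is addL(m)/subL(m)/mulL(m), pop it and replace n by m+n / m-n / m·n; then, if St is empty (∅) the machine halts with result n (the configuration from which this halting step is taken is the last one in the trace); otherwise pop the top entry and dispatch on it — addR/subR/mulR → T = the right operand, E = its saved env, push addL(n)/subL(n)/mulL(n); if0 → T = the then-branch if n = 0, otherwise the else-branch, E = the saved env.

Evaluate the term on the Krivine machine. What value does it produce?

0. ⟨T=(((λw. (5 * -2)) (if0 5 then 3 else 3)) * 8); E=∅; St=∅⟩
1. ⟨T=((λw. (5 * -2)) (if0 5 then 3 else 3)); E=∅; St=[mulR]⟩
2. ⟨T=(λw. (5 * -2)); E=∅; St=[thunk :: mulR]⟩
3. ⟨T=(5 * -2); E={w↦thunk((if0 5 then 3 else 3), ∅)}; St=[mulR]⟩
4. ⟨T=5; E={w↦thunk((if0 5 then 3 else 3), ∅)}; St=[mulR :: mulR]⟩
5. ⟨T=-2; E={w↦thunk((if0 5 then 3 else 3), ∅)}; St=[mulL(5) :: mulR]⟩
6. ⟨T=8; E=∅; St=[mulL(-10)]⟩
→ final value -80

Answer: -80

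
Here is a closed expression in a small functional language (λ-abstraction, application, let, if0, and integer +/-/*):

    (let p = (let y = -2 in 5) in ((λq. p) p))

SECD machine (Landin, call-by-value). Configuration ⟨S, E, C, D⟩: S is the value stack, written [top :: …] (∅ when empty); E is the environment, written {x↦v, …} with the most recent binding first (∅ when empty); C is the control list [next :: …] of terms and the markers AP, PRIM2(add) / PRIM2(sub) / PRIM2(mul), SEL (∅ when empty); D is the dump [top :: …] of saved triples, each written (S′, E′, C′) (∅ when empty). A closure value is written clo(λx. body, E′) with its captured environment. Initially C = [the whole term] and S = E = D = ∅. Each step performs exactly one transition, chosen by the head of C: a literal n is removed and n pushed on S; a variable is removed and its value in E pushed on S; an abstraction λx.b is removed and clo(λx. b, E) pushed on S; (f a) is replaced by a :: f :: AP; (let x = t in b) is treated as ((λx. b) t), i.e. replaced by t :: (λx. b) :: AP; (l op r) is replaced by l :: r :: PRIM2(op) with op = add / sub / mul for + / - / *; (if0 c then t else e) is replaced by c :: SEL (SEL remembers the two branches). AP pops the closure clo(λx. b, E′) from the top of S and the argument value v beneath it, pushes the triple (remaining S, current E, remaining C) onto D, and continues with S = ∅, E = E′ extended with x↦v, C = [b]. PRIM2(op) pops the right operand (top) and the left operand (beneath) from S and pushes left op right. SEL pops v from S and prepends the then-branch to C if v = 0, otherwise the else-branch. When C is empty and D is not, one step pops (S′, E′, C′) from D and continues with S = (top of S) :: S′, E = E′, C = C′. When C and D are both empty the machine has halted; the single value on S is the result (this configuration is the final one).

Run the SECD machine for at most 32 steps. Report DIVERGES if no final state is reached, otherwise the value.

step 0: ⟨S=∅; E=∅; C=[(let p = (let y = -2 in 5) in ((λq. p) p))]; D=∅⟩
step 1: ⟨S=∅; E=∅; C=[(let y = -2 in 5) :: (λp. ((λq. p) p)) :: AP]; D=∅⟩
step 2: ⟨S=∅; E=∅; C=[-2 :: (λy. 5) :: AP :: (λp. ((λq. p) p)) :: AP]; D=∅⟩
step 3: ⟨S=[-2]; E=∅; C=[(λy. 5) :: AP :: (λp. ((λq. p) p)) :: AP]; D=∅⟩
step 4: ⟨S=[clo(λy. 5, ∅) :: -2]; E=∅; C=[AP :: (λp. ((λq. p) p)) :: AP]; D=∅⟩
step 5: ⟨S=∅; E={y↦-2}; C=[5]; D=[(∅, ∅, [(λp. ((λq. p) p)) :: AP])]⟩
step 6: ⟨S=[5]; E={y↦-2}; C=∅; D=[(∅, ∅, [(λp. ((λq. p) p)) :: AP])]⟩
step 7: ⟨S=[5]; E=∅; C=[(λp. ((λq. p) p)) :: AP]; D=∅⟩
step 8: ⟨S=[clo(λp. ((λq. p) p), ∅) :: 5]; E=∅; C=[AP]; D=∅⟩
step 9: ⟨S=∅; E={p↦5}; C=[((λq. p) p)]; D=[(∅, ∅, ∅)]⟩
step 10: ⟨S=∅; E={p↦5}; C=[p :: (λq. p) :: AP]; D=[(∅, ∅, ∅)]⟩
step 11: ⟨S=[5]; E={p↦5}; C=[(λq. p) :: AP]; D=[(∅, ∅, ∅)]⟩
step 12: ⟨S=[clo(λq. p, {p↦5}) :: 5]; E={p↦5}; C=[AP]; D=[(∅, ∅, ∅)]⟩
step 13: ⟨S=∅; E={q↦5, p↦5}; C=[p]; D=[(∅, {p↦5}, ∅) :: (∅, ∅, ∅)]⟩
step 14: ⟨S=[5]; E={q↦5, p↦5}; C=∅; D=[(∅, {p↦5}, ∅) :: (∅, ∅, ∅)]⟩
step 15: ⟨S=[5]; E={p↦5}; C=∅; D=[(∅, ∅, ∅)]⟩
step 16: ⟨S=[5]; E=∅; C=∅; D=∅⟩
→ final value 5

Answer: 5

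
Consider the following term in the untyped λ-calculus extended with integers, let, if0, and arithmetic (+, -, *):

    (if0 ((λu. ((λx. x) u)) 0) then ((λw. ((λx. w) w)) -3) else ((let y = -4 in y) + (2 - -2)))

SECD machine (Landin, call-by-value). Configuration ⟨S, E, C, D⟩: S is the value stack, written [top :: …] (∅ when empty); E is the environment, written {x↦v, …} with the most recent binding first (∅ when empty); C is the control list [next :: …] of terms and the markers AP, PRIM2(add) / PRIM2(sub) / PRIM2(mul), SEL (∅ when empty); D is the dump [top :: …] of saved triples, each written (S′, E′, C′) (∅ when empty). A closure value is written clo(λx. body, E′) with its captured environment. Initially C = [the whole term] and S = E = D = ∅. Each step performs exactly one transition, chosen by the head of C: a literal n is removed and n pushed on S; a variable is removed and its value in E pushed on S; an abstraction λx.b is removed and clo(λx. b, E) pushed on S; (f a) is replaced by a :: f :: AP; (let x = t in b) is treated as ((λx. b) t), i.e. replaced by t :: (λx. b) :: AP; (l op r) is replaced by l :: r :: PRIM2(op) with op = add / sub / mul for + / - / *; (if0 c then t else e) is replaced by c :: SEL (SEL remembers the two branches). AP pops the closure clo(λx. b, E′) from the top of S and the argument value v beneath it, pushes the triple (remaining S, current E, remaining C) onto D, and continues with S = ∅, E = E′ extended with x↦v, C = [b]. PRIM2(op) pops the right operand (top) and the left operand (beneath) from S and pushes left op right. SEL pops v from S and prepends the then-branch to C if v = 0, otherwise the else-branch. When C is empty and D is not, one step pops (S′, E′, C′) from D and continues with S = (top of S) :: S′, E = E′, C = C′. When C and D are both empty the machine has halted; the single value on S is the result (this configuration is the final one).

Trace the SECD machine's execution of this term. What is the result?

Answer: -3

Derivation:
step 0: ⟨S=∅; E=∅; C=[(if0 ((λu. ((λx. x) u)) 0) then ((λw. ((λx. w) w)) -3) else ((let y = -4 in y) + (2 - -2)))]; D=∅⟩
step 1: ⟨S=∅; E=∅; C=[((λu. ((λx. x) u)) 0) :: SEL]; D=∅⟩
step 2: ⟨S=∅; E=∅; C=[0 :: (λu. ((λx. x) u)) :: AP :: SEL]; D=∅⟩
step 3: ⟨S=[0]; E=∅; C=[(λu. ((λx. x) u)) :: AP :: SEL]; D=∅⟩
step 4: ⟨S=[clo(λu. ((λx. x) u), ∅) :: 0]; E=∅; C=[AP :: SEL]; D=∅⟩
step 5: ⟨S=∅; E={u↦0}; C=[((λx. x) u)]; D=[(∅, ∅, [SEL])]⟩
step 6: ⟨S=∅; E={u↦0}; C=[u :: (λx. x) :: AP]; D=[(∅, ∅, [SEL])]⟩
step 7: ⟨S=[0]; E={u↦0}; C=[(λx. x) :: AP]; D=[(∅, ∅, [SEL])]⟩
step 8: ⟨S=[clo(λx. x, {u↦0}) :: 0]; E={u↦0}; C=[AP]; D=[(∅, ∅, [SEL])]⟩
step 9: ⟨S=∅; E={x↦0, u↦0}; C=[x]; D=[(∅, {u↦0}, ∅) :: (∅, ∅, [SEL])]⟩
step 10: ⟨S=[0]; E={x↦0, u↦0}; C=∅; D=[(∅, {u↦0}, ∅) :: (∅, ∅, [SEL])]⟩
step 11: ⟨S=[0]; E={u↦0}; C=∅; D=[(∅, ∅, [SEL])]⟩
step 12: ⟨S=[0]; E=∅; C=[SEL]; D=∅⟩
step 13: ⟨S=∅; E=∅; C=[((λw. ((λx. w) w)) -3)]; D=∅⟩
step 14: ⟨S=∅; E=∅; C=[-3 :: (λw. ((λx. w) w)) :: AP]; D=∅⟩
step 15: ⟨S=[-3]; E=∅; C=[(λw. ((λx. w) w)) :: AP]; D=∅⟩
step 16: ⟨S=[clo(λw. ((λx. w) w), ∅) :: -3]; E=∅; C=[AP]; D=∅⟩
step 17: ⟨S=∅; E={w↦-3}; C=[((λx. w) w)]; D=[(∅, ∅, ∅)]⟩
step 18: ⟨S=∅; E={w↦-3}; C=[w :: (λx. w) :: AP]; D=[(∅, ∅, ∅)]⟩
step 19: ⟨S=[-3]; E={w↦-3}; C=[(λx. w) :: AP]; D=[(∅, ∅, ∅)]⟩
step 20: ⟨S=[clo(λx. w, {w↦-3}) :: -3]; E={w↦-3}; C=[AP]; D=[(∅, ∅, ∅)]⟩
step 21: ⟨S=∅; E={x↦-3, w↦-3}; C=[w]; D=[(∅, {w↦-3}, ∅) :: (∅, ∅, ∅)]⟩
step 22: ⟨S=[-3]; E={x↦-3, w↦-3}; C=∅; D=[(∅, {w↦-3}, ∅) :: (∅, ∅, ∅)]⟩
step 23: ⟨S=[-3]; E={w↦-3}; C=∅; D=[(∅, ∅, ∅)]⟩
step 24: ⟨S=[-3]; E=∅; C=∅; D=∅⟩
→ final value -3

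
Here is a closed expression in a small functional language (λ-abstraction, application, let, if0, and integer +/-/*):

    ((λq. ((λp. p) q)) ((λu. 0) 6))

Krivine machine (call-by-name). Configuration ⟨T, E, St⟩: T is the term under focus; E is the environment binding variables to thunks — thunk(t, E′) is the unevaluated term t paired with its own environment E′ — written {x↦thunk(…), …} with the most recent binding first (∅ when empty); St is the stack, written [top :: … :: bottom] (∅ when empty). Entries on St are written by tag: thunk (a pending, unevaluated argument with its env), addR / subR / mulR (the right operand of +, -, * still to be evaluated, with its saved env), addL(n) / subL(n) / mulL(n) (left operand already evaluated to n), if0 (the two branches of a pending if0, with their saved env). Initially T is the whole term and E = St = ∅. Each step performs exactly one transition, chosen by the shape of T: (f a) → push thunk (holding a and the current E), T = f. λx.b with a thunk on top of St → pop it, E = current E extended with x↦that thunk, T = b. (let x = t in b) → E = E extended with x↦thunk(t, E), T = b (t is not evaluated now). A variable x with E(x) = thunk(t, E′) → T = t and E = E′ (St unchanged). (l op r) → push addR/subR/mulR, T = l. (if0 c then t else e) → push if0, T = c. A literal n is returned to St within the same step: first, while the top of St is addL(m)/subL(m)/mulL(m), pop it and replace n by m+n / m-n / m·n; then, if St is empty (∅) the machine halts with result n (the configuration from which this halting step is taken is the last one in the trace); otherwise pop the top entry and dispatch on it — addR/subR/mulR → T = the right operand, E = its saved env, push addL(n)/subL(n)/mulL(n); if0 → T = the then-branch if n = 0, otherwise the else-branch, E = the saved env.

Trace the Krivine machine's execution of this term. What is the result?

Answer: 0

Execution trace:
0. [T=((λq. ((λp. p) q)) ((λu. 0) 6)) | E=∅ | St=∅]
1. [T=(λq. ((λp. p) q)) | E=∅ | St=[thunk]]
2. [T=((λp. p) q) | E={q↦thunk(((λu. 0) 6), ∅)} | St=∅]
3. [T=(λp. p) | E={q↦thunk(((λu. 0) 6), ∅)} | St=[thunk]]
4. [T=p | E={p↦thunk(q, {q↦thunk(((λu. 0) 6), ∅)}), q↦thunk(((λu. 0) 6), ∅)} | St=∅]
5. [T=q | E={q↦thunk(((λu. 0) 6), ∅)} | St=∅]
6. [T=((λu. 0) 6) | E=∅ | St=∅]
7. [T=(λu. 0) | E=∅ | St=[thunk]]
8. [T=0 | E={u↦thunk(6, ∅)} | St=∅]
→ final value 0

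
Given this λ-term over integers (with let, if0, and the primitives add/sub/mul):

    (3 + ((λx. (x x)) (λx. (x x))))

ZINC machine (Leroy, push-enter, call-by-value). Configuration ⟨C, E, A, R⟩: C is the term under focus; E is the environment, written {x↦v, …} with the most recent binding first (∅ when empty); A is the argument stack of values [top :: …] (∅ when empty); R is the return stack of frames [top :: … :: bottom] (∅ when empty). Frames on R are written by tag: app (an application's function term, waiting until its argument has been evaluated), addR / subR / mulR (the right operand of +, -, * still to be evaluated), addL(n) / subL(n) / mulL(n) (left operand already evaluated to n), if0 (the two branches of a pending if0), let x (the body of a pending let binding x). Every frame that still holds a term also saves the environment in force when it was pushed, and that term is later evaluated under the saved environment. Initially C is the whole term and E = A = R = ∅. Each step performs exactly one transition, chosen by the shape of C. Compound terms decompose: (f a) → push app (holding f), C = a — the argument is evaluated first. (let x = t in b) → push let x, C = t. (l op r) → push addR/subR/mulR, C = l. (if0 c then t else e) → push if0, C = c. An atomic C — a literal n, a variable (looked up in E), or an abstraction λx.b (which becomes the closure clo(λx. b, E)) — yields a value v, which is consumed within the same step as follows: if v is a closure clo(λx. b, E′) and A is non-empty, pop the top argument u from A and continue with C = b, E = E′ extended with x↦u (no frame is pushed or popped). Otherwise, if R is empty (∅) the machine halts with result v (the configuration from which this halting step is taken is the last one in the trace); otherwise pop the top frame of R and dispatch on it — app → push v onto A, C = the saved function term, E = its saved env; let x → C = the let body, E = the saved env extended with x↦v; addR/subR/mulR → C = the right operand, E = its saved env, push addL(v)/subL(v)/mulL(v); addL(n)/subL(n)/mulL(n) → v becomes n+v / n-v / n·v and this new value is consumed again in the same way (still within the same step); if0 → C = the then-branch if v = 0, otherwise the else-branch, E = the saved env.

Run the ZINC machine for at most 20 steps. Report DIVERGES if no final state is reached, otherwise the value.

[0] [C=(3 + ((λx. (x x)) (λx. (x x)))) | E=∅ | A=∅ | R=∅]
[1] [C=3 | E=∅ | A=∅ | R=[addR]]
[2] [C=((λx. (x x)) (λx. (x x))) | E=∅ | A=∅ | R=[addL(3)]]
[3] [C=(λx. (x x)) | E=∅ | A=∅ | R=[app :: addL(3)]]
[4] [C=(λx. (x x)) | E=∅ | A=[clo(λx. (x x), ∅)] | R=[addL(3)]]
[5] [C=(x x) | E={x↦clo(λx. (x x), ∅)} | A=∅ | R=[addL(3)]]
[6] [C=x | E={x↦clo(λx. (x x), ∅)} | A=∅ | R=[app :: addL(3)]]
[7] [C=x | E={x↦clo(λx. (x x), ∅)} | A=[clo(λx. (x x), ∅)] | R=[addL(3)]]
… configuration repeats with period 3 (steps 5–7 recur indefinitely) …

Answer: DIVERGES (no final state within 20 steps)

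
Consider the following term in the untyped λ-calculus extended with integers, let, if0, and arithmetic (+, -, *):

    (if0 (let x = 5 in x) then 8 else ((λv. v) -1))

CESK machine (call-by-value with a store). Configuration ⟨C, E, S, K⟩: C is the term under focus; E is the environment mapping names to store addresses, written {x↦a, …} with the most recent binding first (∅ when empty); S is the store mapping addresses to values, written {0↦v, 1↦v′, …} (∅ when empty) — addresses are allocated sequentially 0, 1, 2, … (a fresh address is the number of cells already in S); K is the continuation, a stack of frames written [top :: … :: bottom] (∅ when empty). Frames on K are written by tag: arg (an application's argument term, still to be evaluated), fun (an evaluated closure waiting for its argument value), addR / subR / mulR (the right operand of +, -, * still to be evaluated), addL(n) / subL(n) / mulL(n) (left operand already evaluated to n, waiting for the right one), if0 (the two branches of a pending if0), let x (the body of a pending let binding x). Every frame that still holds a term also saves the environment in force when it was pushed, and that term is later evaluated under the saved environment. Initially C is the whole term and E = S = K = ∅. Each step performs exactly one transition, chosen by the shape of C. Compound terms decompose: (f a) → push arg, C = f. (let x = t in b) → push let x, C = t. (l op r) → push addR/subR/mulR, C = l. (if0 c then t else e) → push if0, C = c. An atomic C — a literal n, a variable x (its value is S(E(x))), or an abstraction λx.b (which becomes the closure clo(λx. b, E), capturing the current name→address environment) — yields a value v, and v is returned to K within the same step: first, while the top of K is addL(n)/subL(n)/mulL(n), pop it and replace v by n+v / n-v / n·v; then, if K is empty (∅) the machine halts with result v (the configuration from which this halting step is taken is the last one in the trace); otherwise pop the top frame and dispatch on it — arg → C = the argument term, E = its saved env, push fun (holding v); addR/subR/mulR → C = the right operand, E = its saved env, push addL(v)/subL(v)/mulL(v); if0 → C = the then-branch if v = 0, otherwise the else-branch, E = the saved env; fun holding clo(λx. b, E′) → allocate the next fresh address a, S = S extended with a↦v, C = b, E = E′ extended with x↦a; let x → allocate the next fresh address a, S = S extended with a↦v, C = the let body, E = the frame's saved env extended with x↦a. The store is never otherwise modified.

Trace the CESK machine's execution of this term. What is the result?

Answer: -1

Machine steps:
step 0: <C=(if0 (let x = 5 in x) then 8 else ((λv. v) -1)), E=∅, S=∅, K=∅>
step 1: <C=(let x = 5 in x), E=∅, S=∅, K=[if0]>
step 2: <C=5, E=∅, S=∅, K=[let x :: if0]>
step 3: <C=x, E={x↦0}, S={0↦5}, K=[if0]>
step 4: <C=((λv. v) -1), E=∅, S={0↦5}, K=∅>
step 5: <C=(λv. v), E=∅, S={0↦5}, K=[arg]>
step 6: <C=-1, E=∅, S={0↦5}, K=[fun]>
step 7: <C=v, E={v↦1}, S={0↦5, 1↦-1}, K=∅>
→ final value -1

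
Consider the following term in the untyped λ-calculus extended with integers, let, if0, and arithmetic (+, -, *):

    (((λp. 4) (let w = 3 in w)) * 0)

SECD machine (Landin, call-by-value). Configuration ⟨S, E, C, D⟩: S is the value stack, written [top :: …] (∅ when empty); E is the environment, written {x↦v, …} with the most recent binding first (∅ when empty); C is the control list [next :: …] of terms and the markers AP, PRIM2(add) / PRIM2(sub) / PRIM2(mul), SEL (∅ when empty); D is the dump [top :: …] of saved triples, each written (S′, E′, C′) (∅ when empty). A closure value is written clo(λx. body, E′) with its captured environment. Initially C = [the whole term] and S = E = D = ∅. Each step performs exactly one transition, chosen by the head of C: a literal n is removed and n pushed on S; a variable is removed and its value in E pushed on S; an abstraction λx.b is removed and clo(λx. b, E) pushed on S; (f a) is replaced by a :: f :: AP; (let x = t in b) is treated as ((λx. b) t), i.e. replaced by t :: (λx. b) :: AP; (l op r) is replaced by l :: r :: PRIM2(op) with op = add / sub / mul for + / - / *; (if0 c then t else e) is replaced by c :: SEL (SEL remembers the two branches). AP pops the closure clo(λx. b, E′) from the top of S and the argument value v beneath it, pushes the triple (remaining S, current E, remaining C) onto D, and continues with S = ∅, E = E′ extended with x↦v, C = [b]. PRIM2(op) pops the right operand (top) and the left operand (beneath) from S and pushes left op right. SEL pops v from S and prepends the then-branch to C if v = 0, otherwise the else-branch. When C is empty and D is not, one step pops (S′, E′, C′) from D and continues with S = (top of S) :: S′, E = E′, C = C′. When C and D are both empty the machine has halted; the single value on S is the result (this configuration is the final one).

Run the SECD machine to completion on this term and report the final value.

[0] <S=∅, E=∅, C=[(((λp. 4) (let w = 3 in w)) * 0)], D=∅>
[1] <S=∅, E=∅, C=[((λp. 4) (let w = 3 in w)) :: 0 :: PRIM2(mul)], D=∅>
[2] <S=∅, E=∅, C=[(let w = 3 in w) :: (λp. 4) :: AP :: 0 :: PRIM2(mul)], D=∅>
[3] <S=∅, E=∅, C=[3 :: (λw. w) :: AP :: (λp. 4) :: AP :: 0 :: PRIM2(mul)], D=∅>
[4] <S=[3], E=∅, C=[(λw. w) :: AP :: (λp. 4) :: AP :: 0 :: PRIM2(mul)], D=∅>
[5] <S=[clo(λw. w, ∅) :: 3], E=∅, C=[AP :: (λp. 4) :: AP :: 0 :: PRIM2(mul)], D=∅>
[6] <S=∅, E={w↦3}, C=[w], D=[(∅, ∅, [(λp. 4) :: AP :: 0 :: PRIM2(mul)])]>
[7] <S=[3], E={w↦3}, C=∅, D=[(∅, ∅, [(λp. 4) :: AP :: 0 :: PRIM2(mul)])]>
[8] <S=[3], E=∅, C=[(λp. 4) :: AP :: 0 :: PRIM2(mul)], D=∅>
[9] <S=[clo(λp. 4, ∅) :: 3], E=∅, C=[AP :: 0 :: PRIM2(mul)], D=∅>
[10] <S=∅, E={p↦3}, C=[4], D=[(∅, ∅, [0 :: PRIM2(mul)])]>
[11] <S=[4], E={p↦3}, C=∅, D=[(∅, ∅, [0 :: PRIM2(mul)])]>
[12] <S=[4], E=∅, C=[0 :: PRIM2(mul)], D=∅>
[13] <S=[0 :: 4], E=∅, C=[PRIM2(mul)], D=∅>
[14] <S=[0], E=∅, C=∅, D=∅>
→ final value 0

Answer: 0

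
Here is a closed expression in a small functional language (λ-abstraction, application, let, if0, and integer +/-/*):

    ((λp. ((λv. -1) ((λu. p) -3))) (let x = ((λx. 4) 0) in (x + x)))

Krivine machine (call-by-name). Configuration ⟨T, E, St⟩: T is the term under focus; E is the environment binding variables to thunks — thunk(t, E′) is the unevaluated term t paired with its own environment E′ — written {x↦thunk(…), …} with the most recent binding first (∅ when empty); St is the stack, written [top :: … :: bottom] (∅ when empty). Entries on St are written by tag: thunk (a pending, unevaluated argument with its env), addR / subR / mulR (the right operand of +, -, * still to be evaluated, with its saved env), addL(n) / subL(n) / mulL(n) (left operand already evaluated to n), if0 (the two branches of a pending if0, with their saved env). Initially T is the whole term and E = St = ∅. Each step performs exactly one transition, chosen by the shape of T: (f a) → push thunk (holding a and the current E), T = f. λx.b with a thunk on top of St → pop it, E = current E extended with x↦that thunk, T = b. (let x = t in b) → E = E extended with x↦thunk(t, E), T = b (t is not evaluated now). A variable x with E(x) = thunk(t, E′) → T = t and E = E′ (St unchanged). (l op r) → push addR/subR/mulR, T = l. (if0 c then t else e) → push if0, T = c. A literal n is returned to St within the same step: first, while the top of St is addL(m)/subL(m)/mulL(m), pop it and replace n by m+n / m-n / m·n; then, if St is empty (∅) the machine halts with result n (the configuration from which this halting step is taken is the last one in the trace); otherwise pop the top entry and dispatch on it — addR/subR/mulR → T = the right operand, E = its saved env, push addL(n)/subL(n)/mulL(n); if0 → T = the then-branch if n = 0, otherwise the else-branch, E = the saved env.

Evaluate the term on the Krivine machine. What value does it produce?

Answer: -1

Machine steps:
step 0: <T=((λp. ((λv. -1) ((λu. p) -3))) (let x = ((λx. 4) 0) in (x + x))), E=∅, St=∅>
step 1: <T=(λp. ((λv. -1) ((λu. p) -3))), E=∅, St=[thunk]>
step 2: <T=((λv. -1) ((λu. p) -3)), E={p↦thunk((let x = ((λx. 4) 0) in (x + x)), ∅)}, St=∅>
step 3: <T=(λv. -1), E={p↦thunk((let x = ((λx. 4) 0) in (x + x)), ∅)}, St=[thunk]>
step 4: <T=-1, E={v↦thunk(((λu. p) -3), {p↦thunk((let x = ((λx. 4) 0) in (x + x)), ∅)}), p↦thunk((let x = ((λx. 4) 0) in (x + x)), ∅)}, St=∅>
→ final value -1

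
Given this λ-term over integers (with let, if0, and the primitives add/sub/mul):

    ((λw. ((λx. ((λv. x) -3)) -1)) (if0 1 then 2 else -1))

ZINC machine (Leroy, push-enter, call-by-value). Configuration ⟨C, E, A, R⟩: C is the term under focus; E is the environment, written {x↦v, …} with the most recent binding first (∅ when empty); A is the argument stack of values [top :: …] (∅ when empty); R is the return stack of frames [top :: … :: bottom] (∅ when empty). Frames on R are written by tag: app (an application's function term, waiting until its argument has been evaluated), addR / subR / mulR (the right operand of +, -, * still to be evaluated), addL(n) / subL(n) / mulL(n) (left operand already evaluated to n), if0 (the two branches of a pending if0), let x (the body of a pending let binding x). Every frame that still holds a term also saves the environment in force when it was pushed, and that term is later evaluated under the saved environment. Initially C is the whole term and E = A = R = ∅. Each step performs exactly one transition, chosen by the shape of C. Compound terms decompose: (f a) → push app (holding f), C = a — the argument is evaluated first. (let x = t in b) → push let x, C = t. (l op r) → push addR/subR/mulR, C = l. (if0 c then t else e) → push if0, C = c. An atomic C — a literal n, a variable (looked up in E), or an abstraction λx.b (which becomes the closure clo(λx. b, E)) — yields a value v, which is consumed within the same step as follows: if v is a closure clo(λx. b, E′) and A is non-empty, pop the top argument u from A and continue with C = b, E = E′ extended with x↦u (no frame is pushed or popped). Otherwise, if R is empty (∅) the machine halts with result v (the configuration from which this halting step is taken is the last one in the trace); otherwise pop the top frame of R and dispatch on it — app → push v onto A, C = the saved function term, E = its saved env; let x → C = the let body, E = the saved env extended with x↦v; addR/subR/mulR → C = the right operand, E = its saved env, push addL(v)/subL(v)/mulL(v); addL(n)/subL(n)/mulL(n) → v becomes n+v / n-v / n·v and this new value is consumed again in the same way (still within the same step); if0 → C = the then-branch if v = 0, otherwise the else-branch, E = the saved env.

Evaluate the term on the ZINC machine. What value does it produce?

Answer: -1

Execution trace:
0. [C=((λw. ((λx. ((λv. x) -3)) -1)) (if0 1 then 2 else -1)) | E=∅ | A=∅ | R=∅]
1. [C=(if0 1 then 2 else -1) | E=∅ | A=∅ | R=[app]]
2. [C=1 | E=∅ | A=∅ | R=[if0 :: app]]
3. [C=-1 | E=∅ | A=∅ | R=[app]]
4. [C=(λw. ((λx. ((λv. x) -3)) -1)) | E=∅ | A=[-1] | R=∅]
5. [C=((λx. ((λv. x) -3)) -1) | E={w↦-1} | A=∅ | R=∅]
6. [C=-1 | E={w↦-1} | A=∅ | R=[app]]
7. [C=(λx. ((λv. x) -3)) | E={w↦-1} | A=[-1] | R=∅]
8. [C=((λv. x) -3) | E={x↦-1, w↦-1} | A=∅ | R=∅]
9. [C=-3 | E={x↦-1, w↦-1} | A=∅ | R=[app]]
10. [C=(λv. x) | E={x↦-1, w↦-1} | A=[-3] | R=∅]
11. [C=x | E={v↦-3, x↦-1, w↦-1} | A=∅ | R=∅]
→ final value -1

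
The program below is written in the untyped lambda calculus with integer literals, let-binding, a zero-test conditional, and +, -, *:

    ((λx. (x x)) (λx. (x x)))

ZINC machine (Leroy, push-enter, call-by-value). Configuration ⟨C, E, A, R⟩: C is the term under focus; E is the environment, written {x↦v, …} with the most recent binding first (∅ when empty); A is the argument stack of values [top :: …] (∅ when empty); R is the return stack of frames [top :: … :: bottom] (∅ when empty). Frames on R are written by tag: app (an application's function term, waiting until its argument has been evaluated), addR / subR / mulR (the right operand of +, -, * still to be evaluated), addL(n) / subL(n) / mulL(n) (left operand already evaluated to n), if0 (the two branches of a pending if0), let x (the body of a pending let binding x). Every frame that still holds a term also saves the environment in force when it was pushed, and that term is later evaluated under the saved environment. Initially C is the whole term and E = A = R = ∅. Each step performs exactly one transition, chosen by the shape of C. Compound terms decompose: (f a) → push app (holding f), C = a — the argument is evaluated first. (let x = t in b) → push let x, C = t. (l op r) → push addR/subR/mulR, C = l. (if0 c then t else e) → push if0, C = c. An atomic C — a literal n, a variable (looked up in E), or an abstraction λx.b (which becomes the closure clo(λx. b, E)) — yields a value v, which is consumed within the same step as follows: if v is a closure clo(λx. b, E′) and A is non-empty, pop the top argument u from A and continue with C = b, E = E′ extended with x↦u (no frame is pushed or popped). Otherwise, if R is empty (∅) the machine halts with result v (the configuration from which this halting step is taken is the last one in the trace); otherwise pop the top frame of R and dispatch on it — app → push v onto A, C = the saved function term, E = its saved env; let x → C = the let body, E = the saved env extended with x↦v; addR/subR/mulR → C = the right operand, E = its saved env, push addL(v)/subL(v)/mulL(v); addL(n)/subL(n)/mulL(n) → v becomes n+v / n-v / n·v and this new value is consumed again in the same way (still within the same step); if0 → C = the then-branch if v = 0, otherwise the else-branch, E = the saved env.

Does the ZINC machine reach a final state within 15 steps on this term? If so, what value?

Answer: DIVERGES (no final state within 15 steps)

Derivation:
t=0: <C=((λx. (x x)) (λx. (x x))), E=∅, A=∅, R=∅>
t=1: <C=(λx. (x x)), E=∅, A=∅, R=[app]>
t=2: <C=(λx. (x x)), E=∅, A=[clo(λx. (x x), ∅)], R=∅>
t=3: <C=(x x), E={x↦clo(λx. (x x), ∅)}, A=∅, R=∅>
t=4: <C=x, E={x↦clo(λx. (x x), ∅)}, A=∅, R=[app]>
t=5: <C=x, E={x↦clo(λx. (x x), ∅)}, A=[clo(λx. (x x), ∅)], R=∅>
… configuration repeats with period 3 (steps 3–5 recur indefinitely) …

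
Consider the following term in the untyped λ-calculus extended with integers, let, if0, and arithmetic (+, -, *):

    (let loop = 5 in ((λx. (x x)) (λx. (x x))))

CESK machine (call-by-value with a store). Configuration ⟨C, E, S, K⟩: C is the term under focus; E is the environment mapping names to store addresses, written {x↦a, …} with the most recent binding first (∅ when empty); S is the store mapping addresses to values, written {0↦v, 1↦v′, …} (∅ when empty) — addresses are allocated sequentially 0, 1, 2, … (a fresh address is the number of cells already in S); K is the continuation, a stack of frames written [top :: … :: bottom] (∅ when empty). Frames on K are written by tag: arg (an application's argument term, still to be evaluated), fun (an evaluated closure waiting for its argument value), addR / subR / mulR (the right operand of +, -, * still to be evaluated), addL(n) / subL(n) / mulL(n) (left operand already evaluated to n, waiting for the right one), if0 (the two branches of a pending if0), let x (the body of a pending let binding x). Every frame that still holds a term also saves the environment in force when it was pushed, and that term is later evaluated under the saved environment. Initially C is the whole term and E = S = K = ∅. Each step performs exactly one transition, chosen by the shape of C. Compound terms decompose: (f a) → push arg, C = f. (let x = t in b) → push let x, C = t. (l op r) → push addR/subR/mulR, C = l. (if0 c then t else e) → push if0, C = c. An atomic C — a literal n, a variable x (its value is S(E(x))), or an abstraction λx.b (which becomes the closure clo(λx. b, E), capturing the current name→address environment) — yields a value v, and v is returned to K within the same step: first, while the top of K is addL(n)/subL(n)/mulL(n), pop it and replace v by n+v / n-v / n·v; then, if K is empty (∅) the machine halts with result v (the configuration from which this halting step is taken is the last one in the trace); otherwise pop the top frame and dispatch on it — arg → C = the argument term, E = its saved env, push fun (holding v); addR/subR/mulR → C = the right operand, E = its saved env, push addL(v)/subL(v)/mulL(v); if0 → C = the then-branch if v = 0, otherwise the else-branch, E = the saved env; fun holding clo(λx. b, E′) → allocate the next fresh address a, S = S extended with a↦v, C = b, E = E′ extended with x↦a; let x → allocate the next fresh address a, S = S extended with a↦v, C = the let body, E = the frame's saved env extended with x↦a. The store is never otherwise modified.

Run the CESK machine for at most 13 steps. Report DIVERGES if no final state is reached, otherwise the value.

0. [C=(let loop = 5 in ((λx. (x x)) (λx. (x x)))) | E=∅ | S=∅ | K=∅]
1. [C=5 | E=∅ | S=∅ | K=[let loop]]
2. [C=((λx. (x x)) (λx. (x x))) | E={loop↦0} | S={0↦5} | K=∅]
3. [C=(λx. (x x)) | E={loop↦0} | S={0↦5} | K=[arg]]
4. [C=(λx. (x x)) | E={loop↦0} | S={0↦5} | K=[fun]]
5. [C=(x x) | E={x↦1, loop↦0} | S={0↦5, 1↦clo(λx. (x x), {loop↦0})} | K=∅]
6. [C=x | E={x↦1, loop↦0} | S={0↦5, 1↦clo(λx. (x x), {loop↦0})} | K=[arg]]
7. [C=x | E={x↦1, loop↦0} | S={0↦5, 1↦clo(λx. (x x), {loop↦0})} | K=[fun]]
8. [C=(x x) | E={x↦2, loop↦0} | S={0↦5, 1↦clo(λx. (x x), {loop↦0}), 2↦clo(λx. (x x), {loop↦0})} | K=∅]
9. [C=x | E={x↦2, loop↦0} | S={0↦5, 1↦clo(λx. (x x), {loop↦0}), 2↦clo(λx. (x x), {loop↦0})} | K=[arg]]
10. [C=x | E={x↦2, loop↦0} | S={0↦5, 1↦clo(λx. (x x), {loop↦0}), 2↦clo(λx. (x x), {loop↦0})} | K=[fun]]
11. [C=(x x) | E={x↦3, loop↦0} | S={0↦5, 1↦clo(λx. (x x), {loop↦0}), 2↦clo(λx. (x x), {loop↦0}), 3↦clo(λx. (x x), {loop↦0})} | K=∅]
12. [C=x | E={x↦3, loop↦0} | S={0↦5, 1↦clo(λx. (x x), {loop↦0}), 2↦clo(λx. (x x), {loop↦0}), 3↦clo(λx. (x x), {loop↦0})} | K=[arg]]
13. [C=x | E={x↦3, loop↦0} | S={0↦5, 1↦clo(λx. (x x), {loop↦0}), 2↦clo(λx. (x x), {loop↦0}), 3↦clo(λx. (x x), {loop↦0})} | K=[fun]]
→ 13 transitions taken and the configuration is still not final: no result within 13 steps

Answer: DIVERGES (no final state within 13 steps)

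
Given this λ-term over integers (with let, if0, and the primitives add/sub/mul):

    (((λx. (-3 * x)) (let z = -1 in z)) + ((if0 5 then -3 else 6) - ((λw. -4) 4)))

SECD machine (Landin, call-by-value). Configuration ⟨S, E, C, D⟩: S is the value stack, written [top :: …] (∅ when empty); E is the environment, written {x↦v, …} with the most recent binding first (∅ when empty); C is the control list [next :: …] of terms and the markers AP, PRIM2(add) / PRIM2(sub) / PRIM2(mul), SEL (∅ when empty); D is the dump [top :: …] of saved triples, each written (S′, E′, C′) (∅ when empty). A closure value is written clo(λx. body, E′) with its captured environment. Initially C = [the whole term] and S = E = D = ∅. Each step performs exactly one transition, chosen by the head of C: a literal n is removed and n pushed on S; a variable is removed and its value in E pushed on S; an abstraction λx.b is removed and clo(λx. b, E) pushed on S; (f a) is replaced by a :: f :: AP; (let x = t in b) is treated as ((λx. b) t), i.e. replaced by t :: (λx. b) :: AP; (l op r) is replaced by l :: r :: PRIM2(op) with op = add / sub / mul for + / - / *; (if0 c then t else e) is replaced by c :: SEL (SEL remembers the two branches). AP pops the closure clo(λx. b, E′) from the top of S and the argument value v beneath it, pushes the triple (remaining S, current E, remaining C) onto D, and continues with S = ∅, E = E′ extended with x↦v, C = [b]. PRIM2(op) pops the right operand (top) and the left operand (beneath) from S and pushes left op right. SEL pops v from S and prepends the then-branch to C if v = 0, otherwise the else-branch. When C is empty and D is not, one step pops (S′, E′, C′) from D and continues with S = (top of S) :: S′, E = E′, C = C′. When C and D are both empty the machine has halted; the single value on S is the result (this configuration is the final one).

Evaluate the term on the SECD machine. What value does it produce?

Answer: 13

Derivation:
t=0: [S=∅ | E=∅ | C=[(((λx. (-3 * x)) (let z = -1 in z)) + ((if0 5 then -3 else 6) - ((λw. -4) 4)))] | D=∅]
t=1: [S=∅ | E=∅ | C=[((λx. (-3 * x)) (let z = -1 in z)) :: ((if0 5 then -3 else 6) - ((λw. -4) 4)) :: PRIM2(add)] | D=∅]
t=2: [S=∅ | E=∅ | C=[(let z = -1 in z) :: (λx. (-3 * x)) :: AP :: ((if0 5 then -3 else 6) - ((λw. -4) 4)) :: PRIM2(add)] | D=∅]
t=3: [S=∅ | E=∅ | C=[-1 :: (λz. z) :: AP :: (λx. (-3 * x)) :: AP :: ((if0 5 then -3 else 6) - ((λw. -4) 4)) :: PRIM2(add)] | D=∅]
t=4: [S=[-1] | E=∅ | C=[(λz. z) :: AP :: (λx. (-3 * x)) :: AP :: ((if0 5 then -3 else 6) - ((λw. -4) 4)) :: PRIM2(add)] | D=∅]
t=5: [S=[clo(λz. z, ∅) :: -1] | E=∅ | C=[AP :: (λx. (-3 * x)) :: AP :: ((if0 5 then -3 else 6) - ((λw. -4) 4)) :: PRIM2(add)] | D=∅]
t=6: [S=∅ | E={z↦-1} | C=[z] | D=[(∅, ∅, [(λx. (-3 * x)) :: AP :: ((if0 5 then -3 else 6) - ((λw. -4) 4)) :: PRIM2(add)])]]
t=7: [S=[-1] | E={z↦-1} | C=∅ | D=[(∅, ∅, [(λx. (-3 * x)) :: AP :: ((if0 5 then -3 else 6) - ((λw. -4) 4)) :: PRIM2(add)])]]
t=8: [S=[-1] | E=∅ | C=[(λx. (-3 * x)) :: AP :: ((if0 5 then -3 else 6) - ((λw. -4) 4)) :: PRIM2(add)] | D=∅]
t=9: [S=[clo(λx. (-3 * x), ∅) :: -1] | E=∅ | C=[AP :: ((if0 5 then -3 else 6) - ((λw. -4) 4)) :: PRIM2(add)] | D=∅]
t=10: [S=∅ | E={x↦-1} | C=[(-3 * x)] | D=[(∅, ∅, [((if0 5 then -3 else 6) - ((λw. -4) 4)) :: PRIM2(add)])]]
t=11: [S=∅ | E={x↦-1} | C=[-3 :: x :: PRIM2(mul)] | D=[(∅, ∅, [((if0 5 then -3 else 6) - ((λw. -4) 4)) :: PRIM2(add)])]]
t=12: [S=[-3] | E={x↦-1} | C=[x :: PRIM2(mul)] | D=[(∅, ∅, [((if0 5 then -3 else 6) - ((λw. -4) 4)) :: PRIM2(add)])]]
t=13: [S=[-1 :: -3] | E={x↦-1} | C=[PRIM2(mul)] | D=[(∅, ∅, [((if0 5 then -3 else 6) - ((λw. -4) 4)) :: PRIM2(add)])]]
t=14: [S=[3] | E={x↦-1} | C=∅ | D=[(∅, ∅, [((if0 5 then -3 else 6) - ((λw. -4) 4)) :: PRIM2(add)])]]
t=15: [S=[3] | E=∅ | C=[((if0 5 then -3 else 6) - ((λw. -4) 4)) :: PRIM2(add)] | D=∅]
t=16: [S=[3] | E=∅ | C=[(if0 5 then -3 else 6) :: ((λw. -4) 4) :: PRIM2(sub) :: PRIM2(add)] | D=∅]
t=17: [S=[3] | E=∅ | C=[5 :: SEL :: ((λw. -4) 4) :: PRIM2(sub) :: PRIM2(add)] | D=∅]
t=18: [S=[5 :: 3] | E=∅ | C=[SEL :: ((λw. -4) 4) :: PRIM2(sub) :: PRIM2(add)] | D=∅]
t=19: [S=[3] | E=∅ | C=[6 :: ((λw. -4) 4) :: PRIM2(sub) :: PRIM2(add)] | D=∅]
t=20: [S=[6 :: 3] | E=∅ | C=[((λw. -4) 4) :: PRIM2(sub) :: PRIM2(add)] | D=∅]
t=21: [S=[6 :: 3] | E=∅ | C=[4 :: (λw. -4) :: AP :: PRIM2(sub) :: PRIM2(add)] | D=∅]
t=22: [S=[4 :: 6 :: 3] | E=∅ | C=[(λw. -4) :: AP :: PRIM2(sub) :: PRIM2(add)] | D=∅]
t=23: [S=[clo(λw. -4, ∅) :: 4 :: 6 :: 3] | E=∅ | C=[AP :: PRIM2(sub) :: PRIM2(add)] | D=∅]
t=24: [S=∅ | E={w↦4} | C=[-4] | D=[([6 :: 3], ∅, [PRIM2(sub) :: PRIM2(add)])]]
t=25: [S=[-4] | E={w↦4} | C=∅ | D=[([6 :: 3], ∅, [PRIM2(sub) :: PRIM2(add)])]]
t=26: [S=[-4 :: 6 :: 3] | E=∅ | C=[PRIM2(sub) :: PRIM2(add)] | D=∅]
t=27: [S=[10 :: 3] | E=∅ | C=[PRIM2(add)] | D=∅]
t=28: [S=[13] | E=∅ | C=∅ | D=∅]
→ final value 13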